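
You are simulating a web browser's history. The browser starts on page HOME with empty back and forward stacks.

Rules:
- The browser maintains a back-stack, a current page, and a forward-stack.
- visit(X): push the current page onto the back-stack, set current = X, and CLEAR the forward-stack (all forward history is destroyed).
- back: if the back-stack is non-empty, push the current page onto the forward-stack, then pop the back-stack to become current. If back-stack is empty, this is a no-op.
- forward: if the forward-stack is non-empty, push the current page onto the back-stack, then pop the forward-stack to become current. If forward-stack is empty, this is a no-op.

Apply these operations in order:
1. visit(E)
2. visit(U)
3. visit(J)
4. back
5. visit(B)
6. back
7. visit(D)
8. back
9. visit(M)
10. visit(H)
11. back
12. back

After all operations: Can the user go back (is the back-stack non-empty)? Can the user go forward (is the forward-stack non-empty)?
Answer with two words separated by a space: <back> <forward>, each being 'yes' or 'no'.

After 1 (visit(E)): cur=E back=1 fwd=0
After 2 (visit(U)): cur=U back=2 fwd=0
After 3 (visit(J)): cur=J back=3 fwd=0
After 4 (back): cur=U back=2 fwd=1
After 5 (visit(B)): cur=B back=3 fwd=0
After 6 (back): cur=U back=2 fwd=1
After 7 (visit(D)): cur=D back=3 fwd=0
After 8 (back): cur=U back=2 fwd=1
After 9 (visit(M)): cur=M back=3 fwd=0
After 10 (visit(H)): cur=H back=4 fwd=0
After 11 (back): cur=M back=3 fwd=1
After 12 (back): cur=U back=2 fwd=2

Answer: yes yes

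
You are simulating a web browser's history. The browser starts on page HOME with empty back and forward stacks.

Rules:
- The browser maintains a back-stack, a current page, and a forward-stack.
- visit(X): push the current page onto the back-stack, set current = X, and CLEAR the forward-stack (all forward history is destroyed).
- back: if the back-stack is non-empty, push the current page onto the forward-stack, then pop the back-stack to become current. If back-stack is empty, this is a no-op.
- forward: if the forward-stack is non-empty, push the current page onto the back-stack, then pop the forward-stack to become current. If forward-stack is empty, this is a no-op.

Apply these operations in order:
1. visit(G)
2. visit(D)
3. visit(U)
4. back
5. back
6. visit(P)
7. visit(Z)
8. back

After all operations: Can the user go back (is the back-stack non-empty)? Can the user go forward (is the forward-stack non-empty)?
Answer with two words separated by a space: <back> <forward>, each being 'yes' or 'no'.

Answer: yes yes

Derivation:
After 1 (visit(G)): cur=G back=1 fwd=0
After 2 (visit(D)): cur=D back=2 fwd=0
After 3 (visit(U)): cur=U back=3 fwd=0
After 4 (back): cur=D back=2 fwd=1
After 5 (back): cur=G back=1 fwd=2
After 6 (visit(P)): cur=P back=2 fwd=0
After 7 (visit(Z)): cur=Z back=3 fwd=0
After 8 (back): cur=P back=2 fwd=1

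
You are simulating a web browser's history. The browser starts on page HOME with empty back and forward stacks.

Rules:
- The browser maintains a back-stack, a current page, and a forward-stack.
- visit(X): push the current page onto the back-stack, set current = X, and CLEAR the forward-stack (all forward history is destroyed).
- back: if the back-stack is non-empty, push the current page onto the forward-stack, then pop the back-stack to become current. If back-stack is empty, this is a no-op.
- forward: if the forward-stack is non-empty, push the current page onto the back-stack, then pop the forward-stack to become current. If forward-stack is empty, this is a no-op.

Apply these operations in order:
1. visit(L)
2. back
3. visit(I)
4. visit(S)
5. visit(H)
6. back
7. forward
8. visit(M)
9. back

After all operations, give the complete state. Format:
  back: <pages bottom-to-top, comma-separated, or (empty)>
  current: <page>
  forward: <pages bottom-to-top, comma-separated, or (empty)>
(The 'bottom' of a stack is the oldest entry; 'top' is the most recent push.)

After 1 (visit(L)): cur=L back=1 fwd=0
After 2 (back): cur=HOME back=0 fwd=1
After 3 (visit(I)): cur=I back=1 fwd=0
After 4 (visit(S)): cur=S back=2 fwd=0
After 5 (visit(H)): cur=H back=3 fwd=0
After 6 (back): cur=S back=2 fwd=1
After 7 (forward): cur=H back=3 fwd=0
After 8 (visit(M)): cur=M back=4 fwd=0
After 9 (back): cur=H back=3 fwd=1

Answer: back: HOME,I,S
current: H
forward: M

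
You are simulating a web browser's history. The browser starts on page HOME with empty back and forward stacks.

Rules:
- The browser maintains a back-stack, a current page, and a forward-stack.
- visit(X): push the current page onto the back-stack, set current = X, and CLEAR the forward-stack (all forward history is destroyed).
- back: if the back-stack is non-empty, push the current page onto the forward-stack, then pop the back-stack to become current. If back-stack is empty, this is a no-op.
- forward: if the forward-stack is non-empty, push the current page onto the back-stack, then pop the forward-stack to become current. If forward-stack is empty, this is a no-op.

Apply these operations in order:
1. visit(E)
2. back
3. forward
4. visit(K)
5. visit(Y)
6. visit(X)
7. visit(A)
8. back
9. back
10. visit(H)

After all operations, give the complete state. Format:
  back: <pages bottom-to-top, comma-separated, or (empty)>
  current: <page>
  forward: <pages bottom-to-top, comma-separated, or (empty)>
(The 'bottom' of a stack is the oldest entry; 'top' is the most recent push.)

After 1 (visit(E)): cur=E back=1 fwd=0
After 2 (back): cur=HOME back=0 fwd=1
After 3 (forward): cur=E back=1 fwd=0
After 4 (visit(K)): cur=K back=2 fwd=0
After 5 (visit(Y)): cur=Y back=3 fwd=0
After 6 (visit(X)): cur=X back=4 fwd=0
After 7 (visit(A)): cur=A back=5 fwd=0
After 8 (back): cur=X back=4 fwd=1
After 9 (back): cur=Y back=3 fwd=2
After 10 (visit(H)): cur=H back=4 fwd=0

Answer: back: HOME,E,K,Y
current: H
forward: (empty)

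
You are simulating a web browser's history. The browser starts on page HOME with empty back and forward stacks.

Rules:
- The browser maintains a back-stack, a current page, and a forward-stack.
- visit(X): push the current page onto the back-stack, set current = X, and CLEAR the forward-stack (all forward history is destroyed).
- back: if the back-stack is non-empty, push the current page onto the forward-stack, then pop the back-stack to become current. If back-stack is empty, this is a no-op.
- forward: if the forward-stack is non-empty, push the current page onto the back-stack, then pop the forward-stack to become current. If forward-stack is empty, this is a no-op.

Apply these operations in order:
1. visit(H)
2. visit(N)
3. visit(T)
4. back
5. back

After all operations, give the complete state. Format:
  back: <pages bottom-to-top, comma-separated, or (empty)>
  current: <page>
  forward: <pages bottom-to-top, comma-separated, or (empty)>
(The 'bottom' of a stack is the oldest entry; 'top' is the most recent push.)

Answer: back: HOME
current: H
forward: T,N

Derivation:
After 1 (visit(H)): cur=H back=1 fwd=0
After 2 (visit(N)): cur=N back=2 fwd=0
After 3 (visit(T)): cur=T back=3 fwd=0
After 4 (back): cur=N back=2 fwd=1
After 5 (back): cur=H back=1 fwd=2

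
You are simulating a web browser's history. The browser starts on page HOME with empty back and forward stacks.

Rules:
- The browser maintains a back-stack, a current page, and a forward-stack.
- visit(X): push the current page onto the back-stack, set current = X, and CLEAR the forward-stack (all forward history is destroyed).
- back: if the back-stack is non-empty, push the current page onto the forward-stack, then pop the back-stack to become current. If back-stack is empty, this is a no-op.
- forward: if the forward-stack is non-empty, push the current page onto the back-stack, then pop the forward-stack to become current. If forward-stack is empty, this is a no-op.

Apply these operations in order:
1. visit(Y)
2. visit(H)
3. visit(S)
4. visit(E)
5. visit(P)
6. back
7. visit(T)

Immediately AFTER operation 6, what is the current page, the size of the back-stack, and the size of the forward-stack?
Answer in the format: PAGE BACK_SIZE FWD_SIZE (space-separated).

After 1 (visit(Y)): cur=Y back=1 fwd=0
After 2 (visit(H)): cur=H back=2 fwd=0
After 3 (visit(S)): cur=S back=3 fwd=0
After 4 (visit(E)): cur=E back=4 fwd=0
After 5 (visit(P)): cur=P back=5 fwd=0
After 6 (back): cur=E back=4 fwd=1

E 4 1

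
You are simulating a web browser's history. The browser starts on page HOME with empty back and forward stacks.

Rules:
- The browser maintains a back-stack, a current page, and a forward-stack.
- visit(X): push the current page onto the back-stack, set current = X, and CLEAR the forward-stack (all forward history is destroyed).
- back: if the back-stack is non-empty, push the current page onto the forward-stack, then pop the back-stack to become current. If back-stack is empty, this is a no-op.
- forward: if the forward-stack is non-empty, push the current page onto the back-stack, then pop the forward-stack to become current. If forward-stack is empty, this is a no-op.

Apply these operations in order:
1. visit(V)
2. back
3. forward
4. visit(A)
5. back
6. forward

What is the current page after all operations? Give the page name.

Answer: A

Derivation:
After 1 (visit(V)): cur=V back=1 fwd=0
After 2 (back): cur=HOME back=0 fwd=1
After 3 (forward): cur=V back=1 fwd=0
After 4 (visit(A)): cur=A back=2 fwd=0
After 5 (back): cur=V back=1 fwd=1
After 6 (forward): cur=A back=2 fwd=0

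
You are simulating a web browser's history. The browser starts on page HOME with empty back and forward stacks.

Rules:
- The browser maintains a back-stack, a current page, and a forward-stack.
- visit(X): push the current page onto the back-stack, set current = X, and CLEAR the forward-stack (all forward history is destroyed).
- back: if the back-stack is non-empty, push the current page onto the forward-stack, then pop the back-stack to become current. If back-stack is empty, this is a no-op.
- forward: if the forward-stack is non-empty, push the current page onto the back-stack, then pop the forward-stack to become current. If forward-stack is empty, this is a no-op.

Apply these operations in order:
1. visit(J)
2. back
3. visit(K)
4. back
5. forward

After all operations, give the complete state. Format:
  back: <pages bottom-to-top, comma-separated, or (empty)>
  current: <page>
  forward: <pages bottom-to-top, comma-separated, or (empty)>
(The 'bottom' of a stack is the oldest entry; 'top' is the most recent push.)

Answer: back: HOME
current: K
forward: (empty)

Derivation:
After 1 (visit(J)): cur=J back=1 fwd=0
After 2 (back): cur=HOME back=0 fwd=1
After 3 (visit(K)): cur=K back=1 fwd=0
After 4 (back): cur=HOME back=0 fwd=1
After 5 (forward): cur=K back=1 fwd=0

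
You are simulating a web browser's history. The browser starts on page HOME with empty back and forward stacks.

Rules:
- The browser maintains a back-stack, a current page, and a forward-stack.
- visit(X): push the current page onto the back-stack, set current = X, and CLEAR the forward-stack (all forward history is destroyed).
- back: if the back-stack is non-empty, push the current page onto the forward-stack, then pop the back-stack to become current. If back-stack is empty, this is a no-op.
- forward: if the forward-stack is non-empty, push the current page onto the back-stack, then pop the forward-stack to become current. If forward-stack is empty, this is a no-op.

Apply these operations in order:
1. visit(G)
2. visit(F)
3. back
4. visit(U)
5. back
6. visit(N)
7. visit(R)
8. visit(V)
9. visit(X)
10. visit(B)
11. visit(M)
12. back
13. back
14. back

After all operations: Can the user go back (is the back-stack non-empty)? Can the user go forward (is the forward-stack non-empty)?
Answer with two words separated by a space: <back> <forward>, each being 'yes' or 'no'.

Answer: yes yes

Derivation:
After 1 (visit(G)): cur=G back=1 fwd=0
After 2 (visit(F)): cur=F back=2 fwd=0
After 3 (back): cur=G back=1 fwd=1
After 4 (visit(U)): cur=U back=2 fwd=0
After 5 (back): cur=G back=1 fwd=1
After 6 (visit(N)): cur=N back=2 fwd=0
After 7 (visit(R)): cur=R back=3 fwd=0
After 8 (visit(V)): cur=V back=4 fwd=0
After 9 (visit(X)): cur=X back=5 fwd=0
After 10 (visit(B)): cur=B back=6 fwd=0
After 11 (visit(M)): cur=M back=7 fwd=0
After 12 (back): cur=B back=6 fwd=1
After 13 (back): cur=X back=5 fwd=2
After 14 (back): cur=V back=4 fwd=3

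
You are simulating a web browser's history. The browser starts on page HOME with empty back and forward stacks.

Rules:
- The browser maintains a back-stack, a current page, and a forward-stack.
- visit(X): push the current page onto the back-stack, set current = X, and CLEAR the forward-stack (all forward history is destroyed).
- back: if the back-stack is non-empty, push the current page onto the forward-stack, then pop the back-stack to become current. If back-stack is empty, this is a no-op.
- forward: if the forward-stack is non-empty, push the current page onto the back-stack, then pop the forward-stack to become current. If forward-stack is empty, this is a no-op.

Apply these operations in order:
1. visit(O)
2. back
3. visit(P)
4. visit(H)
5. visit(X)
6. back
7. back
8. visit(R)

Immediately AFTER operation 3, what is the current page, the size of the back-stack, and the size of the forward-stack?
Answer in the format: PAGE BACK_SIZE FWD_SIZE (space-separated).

After 1 (visit(O)): cur=O back=1 fwd=0
After 2 (back): cur=HOME back=0 fwd=1
After 3 (visit(P)): cur=P back=1 fwd=0

P 1 0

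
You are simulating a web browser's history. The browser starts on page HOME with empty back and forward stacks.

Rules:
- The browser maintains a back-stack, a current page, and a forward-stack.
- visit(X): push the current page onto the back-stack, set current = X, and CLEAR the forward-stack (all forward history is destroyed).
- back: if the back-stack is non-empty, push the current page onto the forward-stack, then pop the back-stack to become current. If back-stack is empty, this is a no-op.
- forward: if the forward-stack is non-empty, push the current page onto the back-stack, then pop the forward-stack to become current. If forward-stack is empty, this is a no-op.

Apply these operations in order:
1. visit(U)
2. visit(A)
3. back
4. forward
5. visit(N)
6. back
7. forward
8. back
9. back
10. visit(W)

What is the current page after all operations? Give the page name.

Answer: W

Derivation:
After 1 (visit(U)): cur=U back=1 fwd=0
After 2 (visit(A)): cur=A back=2 fwd=0
After 3 (back): cur=U back=1 fwd=1
After 4 (forward): cur=A back=2 fwd=0
After 5 (visit(N)): cur=N back=3 fwd=0
After 6 (back): cur=A back=2 fwd=1
After 7 (forward): cur=N back=3 fwd=0
After 8 (back): cur=A back=2 fwd=1
After 9 (back): cur=U back=1 fwd=2
After 10 (visit(W)): cur=W back=2 fwd=0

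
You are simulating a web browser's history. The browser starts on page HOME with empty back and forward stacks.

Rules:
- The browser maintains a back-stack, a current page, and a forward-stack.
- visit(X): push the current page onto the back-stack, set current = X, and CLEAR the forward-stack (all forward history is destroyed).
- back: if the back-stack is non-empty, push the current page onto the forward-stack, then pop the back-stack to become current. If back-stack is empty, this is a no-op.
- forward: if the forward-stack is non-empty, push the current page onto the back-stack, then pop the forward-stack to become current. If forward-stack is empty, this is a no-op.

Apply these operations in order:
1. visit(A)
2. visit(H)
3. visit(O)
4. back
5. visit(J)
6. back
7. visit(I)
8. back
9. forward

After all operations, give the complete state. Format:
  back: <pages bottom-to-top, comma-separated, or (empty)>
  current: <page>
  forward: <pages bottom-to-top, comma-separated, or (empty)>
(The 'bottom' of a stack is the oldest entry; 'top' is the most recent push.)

Answer: back: HOME,A,H
current: I
forward: (empty)

Derivation:
After 1 (visit(A)): cur=A back=1 fwd=0
After 2 (visit(H)): cur=H back=2 fwd=0
After 3 (visit(O)): cur=O back=3 fwd=0
After 4 (back): cur=H back=2 fwd=1
After 5 (visit(J)): cur=J back=3 fwd=0
After 6 (back): cur=H back=2 fwd=1
After 7 (visit(I)): cur=I back=3 fwd=0
After 8 (back): cur=H back=2 fwd=1
After 9 (forward): cur=I back=3 fwd=0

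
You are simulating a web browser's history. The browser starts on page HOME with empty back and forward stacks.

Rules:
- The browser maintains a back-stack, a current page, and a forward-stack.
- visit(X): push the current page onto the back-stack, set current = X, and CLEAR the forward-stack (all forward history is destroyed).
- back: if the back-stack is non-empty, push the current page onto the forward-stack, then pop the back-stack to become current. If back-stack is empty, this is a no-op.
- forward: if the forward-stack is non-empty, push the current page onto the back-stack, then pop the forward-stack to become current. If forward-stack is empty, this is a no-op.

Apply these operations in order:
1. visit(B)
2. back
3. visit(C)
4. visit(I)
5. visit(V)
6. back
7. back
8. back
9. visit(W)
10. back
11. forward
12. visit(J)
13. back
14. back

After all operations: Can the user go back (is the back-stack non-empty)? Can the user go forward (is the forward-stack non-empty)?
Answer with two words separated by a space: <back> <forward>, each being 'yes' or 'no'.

After 1 (visit(B)): cur=B back=1 fwd=0
After 2 (back): cur=HOME back=0 fwd=1
After 3 (visit(C)): cur=C back=1 fwd=0
After 4 (visit(I)): cur=I back=2 fwd=0
After 5 (visit(V)): cur=V back=3 fwd=0
After 6 (back): cur=I back=2 fwd=1
After 7 (back): cur=C back=1 fwd=2
After 8 (back): cur=HOME back=0 fwd=3
After 9 (visit(W)): cur=W back=1 fwd=0
After 10 (back): cur=HOME back=0 fwd=1
After 11 (forward): cur=W back=1 fwd=0
After 12 (visit(J)): cur=J back=2 fwd=0
After 13 (back): cur=W back=1 fwd=1
After 14 (back): cur=HOME back=0 fwd=2

Answer: no yes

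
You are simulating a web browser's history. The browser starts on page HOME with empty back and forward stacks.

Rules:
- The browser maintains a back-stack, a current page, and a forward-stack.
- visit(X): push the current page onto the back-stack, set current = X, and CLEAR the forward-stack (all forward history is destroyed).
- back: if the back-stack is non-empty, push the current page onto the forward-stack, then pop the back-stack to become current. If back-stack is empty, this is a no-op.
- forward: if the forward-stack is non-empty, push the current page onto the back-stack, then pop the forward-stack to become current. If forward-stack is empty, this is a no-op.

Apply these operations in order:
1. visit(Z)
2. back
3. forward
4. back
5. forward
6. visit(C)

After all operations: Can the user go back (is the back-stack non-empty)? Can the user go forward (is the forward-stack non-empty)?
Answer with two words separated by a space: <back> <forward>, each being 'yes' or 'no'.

Answer: yes no

Derivation:
After 1 (visit(Z)): cur=Z back=1 fwd=0
After 2 (back): cur=HOME back=0 fwd=1
After 3 (forward): cur=Z back=1 fwd=0
After 4 (back): cur=HOME back=0 fwd=1
After 5 (forward): cur=Z back=1 fwd=0
After 6 (visit(C)): cur=C back=2 fwd=0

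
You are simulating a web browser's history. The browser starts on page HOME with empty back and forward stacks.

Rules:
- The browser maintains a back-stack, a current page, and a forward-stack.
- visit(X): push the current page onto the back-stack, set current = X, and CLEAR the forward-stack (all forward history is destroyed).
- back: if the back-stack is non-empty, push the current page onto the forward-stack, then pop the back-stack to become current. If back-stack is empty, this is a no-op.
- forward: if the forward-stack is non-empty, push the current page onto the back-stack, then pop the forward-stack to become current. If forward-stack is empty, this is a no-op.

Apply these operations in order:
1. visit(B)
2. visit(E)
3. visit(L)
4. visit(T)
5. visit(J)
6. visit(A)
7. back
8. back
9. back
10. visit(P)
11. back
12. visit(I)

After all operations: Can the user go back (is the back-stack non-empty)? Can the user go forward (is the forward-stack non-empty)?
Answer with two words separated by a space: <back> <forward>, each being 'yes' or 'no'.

Answer: yes no

Derivation:
After 1 (visit(B)): cur=B back=1 fwd=0
After 2 (visit(E)): cur=E back=2 fwd=0
After 3 (visit(L)): cur=L back=3 fwd=0
After 4 (visit(T)): cur=T back=4 fwd=0
After 5 (visit(J)): cur=J back=5 fwd=0
After 6 (visit(A)): cur=A back=6 fwd=0
After 7 (back): cur=J back=5 fwd=1
After 8 (back): cur=T back=4 fwd=2
After 9 (back): cur=L back=3 fwd=3
After 10 (visit(P)): cur=P back=4 fwd=0
After 11 (back): cur=L back=3 fwd=1
After 12 (visit(I)): cur=I back=4 fwd=0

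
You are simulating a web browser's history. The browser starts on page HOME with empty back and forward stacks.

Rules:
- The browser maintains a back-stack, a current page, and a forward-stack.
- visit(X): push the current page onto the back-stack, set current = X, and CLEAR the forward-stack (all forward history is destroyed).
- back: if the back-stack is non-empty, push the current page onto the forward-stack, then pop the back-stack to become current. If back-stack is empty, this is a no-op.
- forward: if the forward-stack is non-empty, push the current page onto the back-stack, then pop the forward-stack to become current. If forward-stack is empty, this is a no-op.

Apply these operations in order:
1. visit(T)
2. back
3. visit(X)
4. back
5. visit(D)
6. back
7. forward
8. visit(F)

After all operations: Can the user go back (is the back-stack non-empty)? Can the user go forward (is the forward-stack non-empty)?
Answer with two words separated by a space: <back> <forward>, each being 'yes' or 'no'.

After 1 (visit(T)): cur=T back=1 fwd=0
After 2 (back): cur=HOME back=0 fwd=1
After 3 (visit(X)): cur=X back=1 fwd=0
After 4 (back): cur=HOME back=0 fwd=1
After 5 (visit(D)): cur=D back=1 fwd=0
After 6 (back): cur=HOME back=0 fwd=1
After 7 (forward): cur=D back=1 fwd=0
After 8 (visit(F)): cur=F back=2 fwd=0

Answer: yes no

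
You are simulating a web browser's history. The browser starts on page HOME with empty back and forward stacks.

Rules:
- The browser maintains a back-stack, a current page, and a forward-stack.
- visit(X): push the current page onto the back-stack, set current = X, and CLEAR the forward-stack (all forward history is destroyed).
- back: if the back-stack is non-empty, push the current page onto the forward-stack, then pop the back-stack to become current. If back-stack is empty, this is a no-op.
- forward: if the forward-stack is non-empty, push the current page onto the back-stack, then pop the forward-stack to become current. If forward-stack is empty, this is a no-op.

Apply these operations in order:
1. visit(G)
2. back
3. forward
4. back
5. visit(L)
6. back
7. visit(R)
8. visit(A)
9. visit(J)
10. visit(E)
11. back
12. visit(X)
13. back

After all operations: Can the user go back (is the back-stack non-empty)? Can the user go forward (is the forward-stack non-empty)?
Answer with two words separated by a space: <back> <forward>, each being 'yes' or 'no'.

After 1 (visit(G)): cur=G back=1 fwd=0
After 2 (back): cur=HOME back=0 fwd=1
After 3 (forward): cur=G back=1 fwd=0
After 4 (back): cur=HOME back=0 fwd=1
After 5 (visit(L)): cur=L back=1 fwd=0
After 6 (back): cur=HOME back=0 fwd=1
After 7 (visit(R)): cur=R back=1 fwd=0
After 8 (visit(A)): cur=A back=2 fwd=0
After 9 (visit(J)): cur=J back=3 fwd=0
After 10 (visit(E)): cur=E back=4 fwd=0
After 11 (back): cur=J back=3 fwd=1
After 12 (visit(X)): cur=X back=4 fwd=0
After 13 (back): cur=J back=3 fwd=1

Answer: yes yes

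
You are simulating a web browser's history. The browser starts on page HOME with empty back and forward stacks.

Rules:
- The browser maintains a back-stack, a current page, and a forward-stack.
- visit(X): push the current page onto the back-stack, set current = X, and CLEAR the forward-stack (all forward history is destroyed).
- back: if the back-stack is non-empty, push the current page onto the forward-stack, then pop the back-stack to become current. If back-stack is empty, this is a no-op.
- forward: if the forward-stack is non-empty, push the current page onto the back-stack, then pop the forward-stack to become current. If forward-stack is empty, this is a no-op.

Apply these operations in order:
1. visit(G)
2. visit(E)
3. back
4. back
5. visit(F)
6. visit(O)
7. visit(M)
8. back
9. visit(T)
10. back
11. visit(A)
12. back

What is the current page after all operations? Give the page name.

After 1 (visit(G)): cur=G back=1 fwd=0
After 2 (visit(E)): cur=E back=2 fwd=0
After 3 (back): cur=G back=1 fwd=1
After 4 (back): cur=HOME back=0 fwd=2
After 5 (visit(F)): cur=F back=1 fwd=0
After 6 (visit(O)): cur=O back=2 fwd=0
After 7 (visit(M)): cur=M back=3 fwd=0
After 8 (back): cur=O back=2 fwd=1
After 9 (visit(T)): cur=T back=3 fwd=0
After 10 (back): cur=O back=2 fwd=1
After 11 (visit(A)): cur=A back=3 fwd=0
After 12 (back): cur=O back=2 fwd=1

Answer: O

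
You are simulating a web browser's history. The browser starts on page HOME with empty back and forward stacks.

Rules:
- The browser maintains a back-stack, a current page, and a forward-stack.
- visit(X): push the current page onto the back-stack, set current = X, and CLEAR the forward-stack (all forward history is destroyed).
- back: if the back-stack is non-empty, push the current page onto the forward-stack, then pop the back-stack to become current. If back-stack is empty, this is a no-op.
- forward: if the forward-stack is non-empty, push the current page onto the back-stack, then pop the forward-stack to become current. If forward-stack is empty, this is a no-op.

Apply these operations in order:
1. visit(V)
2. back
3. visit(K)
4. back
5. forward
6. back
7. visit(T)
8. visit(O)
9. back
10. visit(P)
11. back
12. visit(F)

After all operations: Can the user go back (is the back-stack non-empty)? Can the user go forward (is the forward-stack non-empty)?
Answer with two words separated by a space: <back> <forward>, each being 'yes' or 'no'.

After 1 (visit(V)): cur=V back=1 fwd=0
After 2 (back): cur=HOME back=0 fwd=1
After 3 (visit(K)): cur=K back=1 fwd=0
After 4 (back): cur=HOME back=0 fwd=1
After 5 (forward): cur=K back=1 fwd=0
After 6 (back): cur=HOME back=0 fwd=1
After 7 (visit(T)): cur=T back=1 fwd=0
After 8 (visit(O)): cur=O back=2 fwd=0
After 9 (back): cur=T back=1 fwd=1
After 10 (visit(P)): cur=P back=2 fwd=0
After 11 (back): cur=T back=1 fwd=1
After 12 (visit(F)): cur=F back=2 fwd=0

Answer: yes no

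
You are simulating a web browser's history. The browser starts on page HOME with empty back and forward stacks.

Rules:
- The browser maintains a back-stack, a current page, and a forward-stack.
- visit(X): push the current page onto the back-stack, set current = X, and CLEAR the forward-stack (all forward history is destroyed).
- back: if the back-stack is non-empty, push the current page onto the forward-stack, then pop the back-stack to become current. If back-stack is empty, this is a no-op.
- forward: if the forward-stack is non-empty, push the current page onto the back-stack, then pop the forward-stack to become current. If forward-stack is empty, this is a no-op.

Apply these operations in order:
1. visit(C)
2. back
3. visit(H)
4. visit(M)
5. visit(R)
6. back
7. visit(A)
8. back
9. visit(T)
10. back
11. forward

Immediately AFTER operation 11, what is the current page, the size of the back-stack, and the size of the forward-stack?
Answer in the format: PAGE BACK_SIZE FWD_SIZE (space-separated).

After 1 (visit(C)): cur=C back=1 fwd=0
After 2 (back): cur=HOME back=0 fwd=1
After 3 (visit(H)): cur=H back=1 fwd=0
After 4 (visit(M)): cur=M back=2 fwd=0
After 5 (visit(R)): cur=R back=3 fwd=0
After 6 (back): cur=M back=2 fwd=1
After 7 (visit(A)): cur=A back=3 fwd=0
After 8 (back): cur=M back=2 fwd=1
After 9 (visit(T)): cur=T back=3 fwd=0
After 10 (back): cur=M back=2 fwd=1
After 11 (forward): cur=T back=3 fwd=0

T 3 0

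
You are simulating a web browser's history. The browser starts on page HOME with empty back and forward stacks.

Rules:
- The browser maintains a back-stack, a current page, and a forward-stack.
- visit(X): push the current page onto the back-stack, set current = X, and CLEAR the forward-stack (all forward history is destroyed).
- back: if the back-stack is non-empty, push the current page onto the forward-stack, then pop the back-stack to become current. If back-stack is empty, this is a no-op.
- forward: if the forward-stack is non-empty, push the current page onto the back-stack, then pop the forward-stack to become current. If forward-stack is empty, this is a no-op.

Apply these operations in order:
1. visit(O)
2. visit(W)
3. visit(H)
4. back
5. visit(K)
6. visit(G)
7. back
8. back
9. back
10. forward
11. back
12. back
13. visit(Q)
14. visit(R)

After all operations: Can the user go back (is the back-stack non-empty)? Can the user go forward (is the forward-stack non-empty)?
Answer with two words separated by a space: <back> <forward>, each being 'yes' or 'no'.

After 1 (visit(O)): cur=O back=1 fwd=0
After 2 (visit(W)): cur=W back=2 fwd=0
After 3 (visit(H)): cur=H back=3 fwd=0
After 4 (back): cur=W back=2 fwd=1
After 5 (visit(K)): cur=K back=3 fwd=0
After 6 (visit(G)): cur=G back=4 fwd=0
After 7 (back): cur=K back=3 fwd=1
After 8 (back): cur=W back=2 fwd=2
After 9 (back): cur=O back=1 fwd=3
After 10 (forward): cur=W back=2 fwd=2
After 11 (back): cur=O back=1 fwd=3
After 12 (back): cur=HOME back=0 fwd=4
After 13 (visit(Q)): cur=Q back=1 fwd=0
After 14 (visit(R)): cur=R back=2 fwd=0

Answer: yes no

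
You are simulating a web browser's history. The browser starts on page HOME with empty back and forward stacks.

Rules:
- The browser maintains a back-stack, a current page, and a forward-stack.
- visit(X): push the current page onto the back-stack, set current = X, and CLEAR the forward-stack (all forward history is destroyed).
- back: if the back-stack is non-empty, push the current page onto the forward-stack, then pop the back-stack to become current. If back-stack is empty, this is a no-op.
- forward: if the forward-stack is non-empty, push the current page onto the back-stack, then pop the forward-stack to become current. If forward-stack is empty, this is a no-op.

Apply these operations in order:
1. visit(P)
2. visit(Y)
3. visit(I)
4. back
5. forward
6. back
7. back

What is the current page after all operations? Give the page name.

After 1 (visit(P)): cur=P back=1 fwd=0
After 2 (visit(Y)): cur=Y back=2 fwd=0
After 3 (visit(I)): cur=I back=3 fwd=0
After 4 (back): cur=Y back=2 fwd=1
After 5 (forward): cur=I back=3 fwd=0
After 6 (back): cur=Y back=2 fwd=1
After 7 (back): cur=P back=1 fwd=2

Answer: P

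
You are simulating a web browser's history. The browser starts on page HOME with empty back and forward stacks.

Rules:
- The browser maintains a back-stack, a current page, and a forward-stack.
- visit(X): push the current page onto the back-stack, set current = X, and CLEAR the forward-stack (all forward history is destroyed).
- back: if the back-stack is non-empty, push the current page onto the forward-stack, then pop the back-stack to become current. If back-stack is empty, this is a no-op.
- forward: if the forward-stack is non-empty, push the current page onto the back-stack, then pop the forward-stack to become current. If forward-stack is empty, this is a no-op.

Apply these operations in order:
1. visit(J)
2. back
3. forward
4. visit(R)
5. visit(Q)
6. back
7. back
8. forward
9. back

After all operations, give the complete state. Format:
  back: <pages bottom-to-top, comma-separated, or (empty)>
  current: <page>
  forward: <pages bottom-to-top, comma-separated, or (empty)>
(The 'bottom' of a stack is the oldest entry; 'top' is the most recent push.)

After 1 (visit(J)): cur=J back=1 fwd=0
After 2 (back): cur=HOME back=0 fwd=1
After 3 (forward): cur=J back=1 fwd=0
After 4 (visit(R)): cur=R back=2 fwd=0
After 5 (visit(Q)): cur=Q back=3 fwd=0
After 6 (back): cur=R back=2 fwd=1
After 7 (back): cur=J back=1 fwd=2
After 8 (forward): cur=R back=2 fwd=1
After 9 (back): cur=J back=1 fwd=2

Answer: back: HOME
current: J
forward: Q,R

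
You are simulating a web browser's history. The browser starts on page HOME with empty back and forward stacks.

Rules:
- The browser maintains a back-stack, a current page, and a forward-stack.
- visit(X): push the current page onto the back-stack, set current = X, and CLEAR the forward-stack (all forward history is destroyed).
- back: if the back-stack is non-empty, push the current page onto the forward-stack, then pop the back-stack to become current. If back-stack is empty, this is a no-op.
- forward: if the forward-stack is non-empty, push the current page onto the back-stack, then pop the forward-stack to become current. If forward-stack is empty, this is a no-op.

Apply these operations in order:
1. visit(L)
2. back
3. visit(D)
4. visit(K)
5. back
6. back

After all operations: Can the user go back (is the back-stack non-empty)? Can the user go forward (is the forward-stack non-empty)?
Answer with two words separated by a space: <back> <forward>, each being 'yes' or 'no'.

Answer: no yes

Derivation:
After 1 (visit(L)): cur=L back=1 fwd=0
After 2 (back): cur=HOME back=0 fwd=1
After 3 (visit(D)): cur=D back=1 fwd=0
After 4 (visit(K)): cur=K back=2 fwd=0
After 5 (back): cur=D back=1 fwd=1
After 6 (back): cur=HOME back=0 fwd=2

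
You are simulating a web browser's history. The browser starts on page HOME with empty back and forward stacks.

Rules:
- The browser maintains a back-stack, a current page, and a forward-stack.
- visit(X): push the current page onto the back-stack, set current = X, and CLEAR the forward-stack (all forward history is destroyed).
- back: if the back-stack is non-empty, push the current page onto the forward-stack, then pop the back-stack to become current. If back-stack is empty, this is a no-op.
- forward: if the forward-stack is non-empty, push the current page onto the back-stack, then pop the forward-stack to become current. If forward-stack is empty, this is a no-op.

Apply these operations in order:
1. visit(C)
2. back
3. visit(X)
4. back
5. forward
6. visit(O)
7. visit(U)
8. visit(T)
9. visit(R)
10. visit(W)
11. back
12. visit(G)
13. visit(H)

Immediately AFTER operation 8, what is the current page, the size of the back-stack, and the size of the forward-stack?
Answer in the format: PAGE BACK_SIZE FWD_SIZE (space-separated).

After 1 (visit(C)): cur=C back=1 fwd=0
After 2 (back): cur=HOME back=0 fwd=1
After 3 (visit(X)): cur=X back=1 fwd=0
After 4 (back): cur=HOME back=0 fwd=1
After 5 (forward): cur=X back=1 fwd=0
After 6 (visit(O)): cur=O back=2 fwd=0
After 7 (visit(U)): cur=U back=3 fwd=0
After 8 (visit(T)): cur=T back=4 fwd=0

T 4 0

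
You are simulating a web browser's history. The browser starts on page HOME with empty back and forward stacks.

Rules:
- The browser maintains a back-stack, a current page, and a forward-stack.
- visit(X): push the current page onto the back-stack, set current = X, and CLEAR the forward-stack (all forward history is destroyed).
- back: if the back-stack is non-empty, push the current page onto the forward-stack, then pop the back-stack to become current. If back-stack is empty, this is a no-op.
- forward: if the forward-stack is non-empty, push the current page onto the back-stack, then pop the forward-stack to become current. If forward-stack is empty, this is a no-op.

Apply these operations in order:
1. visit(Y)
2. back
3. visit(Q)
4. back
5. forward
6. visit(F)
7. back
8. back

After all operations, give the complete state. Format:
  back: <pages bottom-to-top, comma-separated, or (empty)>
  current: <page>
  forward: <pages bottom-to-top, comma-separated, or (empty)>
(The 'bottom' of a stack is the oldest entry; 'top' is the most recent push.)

After 1 (visit(Y)): cur=Y back=1 fwd=0
After 2 (back): cur=HOME back=0 fwd=1
After 3 (visit(Q)): cur=Q back=1 fwd=0
After 4 (back): cur=HOME back=0 fwd=1
After 5 (forward): cur=Q back=1 fwd=0
After 6 (visit(F)): cur=F back=2 fwd=0
After 7 (back): cur=Q back=1 fwd=1
After 8 (back): cur=HOME back=0 fwd=2

Answer: back: (empty)
current: HOME
forward: F,Q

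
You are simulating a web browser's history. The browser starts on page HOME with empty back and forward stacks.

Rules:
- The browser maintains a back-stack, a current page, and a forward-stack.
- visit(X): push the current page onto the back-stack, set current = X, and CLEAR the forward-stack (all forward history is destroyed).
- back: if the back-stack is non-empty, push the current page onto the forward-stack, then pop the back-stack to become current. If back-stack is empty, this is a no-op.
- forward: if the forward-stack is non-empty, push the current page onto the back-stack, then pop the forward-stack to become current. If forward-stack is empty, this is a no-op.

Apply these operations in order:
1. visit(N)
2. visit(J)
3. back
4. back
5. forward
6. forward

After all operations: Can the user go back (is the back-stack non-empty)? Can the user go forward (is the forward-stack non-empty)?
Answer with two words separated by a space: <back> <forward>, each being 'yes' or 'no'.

After 1 (visit(N)): cur=N back=1 fwd=0
After 2 (visit(J)): cur=J back=2 fwd=0
After 3 (back): cur=N back=1 fwd=1
After 4 (back): cur=HOME back=0 fwd=2
After 5 (forward): cur=N back=1 fwd=1
After 6 (forward): cur=J back=2 fwd=0

Answer: yes no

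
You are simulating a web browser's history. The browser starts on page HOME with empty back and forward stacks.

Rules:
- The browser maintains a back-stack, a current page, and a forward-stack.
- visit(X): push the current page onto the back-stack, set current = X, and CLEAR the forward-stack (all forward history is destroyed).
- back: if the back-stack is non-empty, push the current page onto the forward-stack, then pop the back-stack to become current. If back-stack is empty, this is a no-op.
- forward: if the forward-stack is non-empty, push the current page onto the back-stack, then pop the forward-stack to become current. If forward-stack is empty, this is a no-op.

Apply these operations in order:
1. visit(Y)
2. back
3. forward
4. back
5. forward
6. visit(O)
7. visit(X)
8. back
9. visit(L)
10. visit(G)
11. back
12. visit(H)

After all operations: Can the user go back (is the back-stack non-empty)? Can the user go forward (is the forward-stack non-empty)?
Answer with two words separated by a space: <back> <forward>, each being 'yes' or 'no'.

Answer: yes no

Derivation:
After 1 (visit(Y)): cur=Y back=1 fwd=0
After 2 (back): cur=HOME back=0 fwd=1
After 3 (forward): cur=Y back=1 fwd=0
After 4 (back): cur=HOME back=0 fwd=1
After 5 (forward): cur=Y back=1 fwd=0
After 6 (visit(O)): cur=O back=2 fwd=0
After 7 (visit(X)): cur=X back=3 fwd=0
After 8 (back): cur=O back=2 fwd=1
After 9 (visit(L)): cur=L back=3 fwd=0
After 10 (visit(G)): cur=G back=4 fwd=0
After 11 (back): cur=L back=3 fwd=1
After 12 (visit(H)): cur=H back=4 fwd=0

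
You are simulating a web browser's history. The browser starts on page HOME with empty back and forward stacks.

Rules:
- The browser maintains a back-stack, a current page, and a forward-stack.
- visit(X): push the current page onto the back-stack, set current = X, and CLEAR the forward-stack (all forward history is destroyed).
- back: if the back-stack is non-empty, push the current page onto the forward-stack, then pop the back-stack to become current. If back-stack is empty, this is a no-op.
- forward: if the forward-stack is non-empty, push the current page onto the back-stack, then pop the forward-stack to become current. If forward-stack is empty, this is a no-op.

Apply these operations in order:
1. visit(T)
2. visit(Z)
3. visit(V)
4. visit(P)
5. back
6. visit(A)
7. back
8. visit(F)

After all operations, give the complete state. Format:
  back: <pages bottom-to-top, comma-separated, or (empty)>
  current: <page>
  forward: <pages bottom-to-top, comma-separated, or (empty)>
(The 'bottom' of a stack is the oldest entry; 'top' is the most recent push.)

After 1 (visit(T)): cur=T back=1 fwd=0
After 2 (visit(Z)): cur=Z back=2 fwd=0
After 3 (visit(V)): cur=V back=3 fwd=0
After 4 (visit(P)): cur=P back=4 fwd=0
After 5 (back): cur=V back=3 fwd=1
After 6 (visit(A)): cur=A back=4 fwd=0
After 7 (back): cur=V back=3 fwd=1
After 8 (visit(F)): cur=F back=4 fwd=0

Answer: back: HOME,T,Z,V
current: F
forward: (empty)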